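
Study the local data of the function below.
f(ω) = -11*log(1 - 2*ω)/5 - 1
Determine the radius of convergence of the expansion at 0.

Branch term (-11/5)*log(1 - ω/(1/2)): its argument vanishes at ω = 1/2, a logarithmic branch point, modulus 1/2.
The radius of convergence is the smallest modulus among the singular points: 1/2.

The radius of convergence is 1/2.


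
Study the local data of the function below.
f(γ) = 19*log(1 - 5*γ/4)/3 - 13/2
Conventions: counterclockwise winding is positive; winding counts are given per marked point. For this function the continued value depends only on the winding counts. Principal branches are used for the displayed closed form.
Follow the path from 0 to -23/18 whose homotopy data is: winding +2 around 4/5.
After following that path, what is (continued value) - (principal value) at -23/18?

Continued minus principal equals (76/3)*pi*i.

The rational part is single-valued and drops out of the difference; each branch term changes only by its own monodromy.
(19/3)*log(1 - γ/(4/5)): each positive loop around 4/5 adds 2*pi*i to the log, so winding +2 contributes (19/3)*(2)*2*pi*i = (76/3)*pi*i.
Summing the contributions at γ = -23/18 gives (76/3)*pi*i.


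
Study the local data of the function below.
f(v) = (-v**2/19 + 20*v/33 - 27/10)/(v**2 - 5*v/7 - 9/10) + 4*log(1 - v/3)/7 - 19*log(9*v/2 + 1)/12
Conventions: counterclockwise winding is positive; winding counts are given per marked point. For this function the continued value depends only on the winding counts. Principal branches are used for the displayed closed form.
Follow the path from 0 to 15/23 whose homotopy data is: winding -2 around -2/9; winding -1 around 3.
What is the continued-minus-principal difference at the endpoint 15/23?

The rational part is single-valued and drops out of the difference; each branch term changes only by its own monodromy.
(4/7)*log(1 - v/(3)): each positive loop around 3 adds 2*pi*i to the log, so winding -1 contributes (4/7)*(-1)*2*pi*i = -(8/7)*pi*i.
(-19/12)*log(1 - v/(-2/9)): each positive loop around -2/9 adds 2*pi*i to the log, so winding -2 contributes (-19/12)*(-2)*2*pi*i = (19/3)*pi*i.
Summing the contributions at v = 15/23 gives (109/21)*pi*i.

Continued minus principal equals (109/21)*pi*i.


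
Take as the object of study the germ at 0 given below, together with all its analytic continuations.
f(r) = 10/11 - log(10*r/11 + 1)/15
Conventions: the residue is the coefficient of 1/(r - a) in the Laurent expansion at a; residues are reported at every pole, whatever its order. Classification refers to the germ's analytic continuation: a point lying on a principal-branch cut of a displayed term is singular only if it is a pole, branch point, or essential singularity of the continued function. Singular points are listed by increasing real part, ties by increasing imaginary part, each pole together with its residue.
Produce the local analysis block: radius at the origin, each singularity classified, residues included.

Radius of convergence at 0: 11/10.
At -11/10: a logarithmic branch point.

Branch term (-1/15)*log(1 - r/(-11/10)): its argument vanishes at r = -11/10, a logarithmic branch point, modulus 11/10.
The radius of convergence is the smallest modulus among the singular points: 11/10.


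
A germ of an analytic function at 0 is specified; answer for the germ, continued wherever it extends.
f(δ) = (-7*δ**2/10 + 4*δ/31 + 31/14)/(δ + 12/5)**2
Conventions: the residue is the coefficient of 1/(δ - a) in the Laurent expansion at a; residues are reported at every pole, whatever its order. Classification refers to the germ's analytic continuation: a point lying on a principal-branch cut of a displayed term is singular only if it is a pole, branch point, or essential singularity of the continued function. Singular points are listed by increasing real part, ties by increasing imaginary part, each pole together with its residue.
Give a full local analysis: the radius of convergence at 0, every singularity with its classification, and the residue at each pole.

Denominator factor (δ + 12/5)^2: pole of order 2 at -12/5, modulus 12/5.
The radius of convergence is the smallest modulus among the singular points: 12/5.
At the order-2 pole -12/5 set g(δ) = (δ - (-12/5))^2*f(δ) = -7*δ**2/10 + 4*δ/31 + 31/14.
Order-2 pole: residue = g'(a); g'(-12/5) = 2704/775, so the residue is 2704/775.

Radius of convergence at 0: 12/5.
At -12/5: a pole of order 2; residue 2704/775.


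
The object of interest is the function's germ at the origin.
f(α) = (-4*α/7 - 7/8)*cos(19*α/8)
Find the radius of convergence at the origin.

The radius of convergence is infinite.

The factor cos(19*α/8) is entire and contributes no finite singular point.
The polynomial part has no poles.
No finite singular points: the Taylor series at 0 converges everywhere.


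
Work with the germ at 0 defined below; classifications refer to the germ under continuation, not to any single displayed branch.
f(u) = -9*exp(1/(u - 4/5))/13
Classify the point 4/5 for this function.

The point is an essential singularity.

The exponent 1/(u - (4/5)) has a pole at 4/5, so exp(1/(u - (4/5))) takes every nonzero value near it: an essential singularity (not a pole of any order).


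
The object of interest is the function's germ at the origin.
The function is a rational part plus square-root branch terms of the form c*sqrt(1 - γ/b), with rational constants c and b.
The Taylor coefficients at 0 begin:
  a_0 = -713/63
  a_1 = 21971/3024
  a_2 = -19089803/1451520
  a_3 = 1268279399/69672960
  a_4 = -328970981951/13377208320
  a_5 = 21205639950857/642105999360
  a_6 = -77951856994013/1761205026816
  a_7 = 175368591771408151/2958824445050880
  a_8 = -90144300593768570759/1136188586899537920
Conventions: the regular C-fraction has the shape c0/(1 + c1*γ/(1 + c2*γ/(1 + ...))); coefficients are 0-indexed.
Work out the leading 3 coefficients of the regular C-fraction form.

The regular C-fraction coefficients are [-713/63, 21971/34224, 2927927043/2506451680].

Taylor coefficients (read off): a_0 = -713/63, a_1 = 21971/3024, a_2 = -19089803/1451520.
c0 = a_0 = -713/63. Peel one level at a time: if S = 1 + c*γ/S' with S'(0) = 1, then c is the γ-coefficient of S and S' = c*γ/(S - 1).
S_1 = c0/f = 1 + (21971/34224)*γ + (-975975681/1301424640)*γ^2 + ...; c1 = 21971/34224.
S_2 = c1*γ/(S_1 - 1) = 1 + (2927927043/2506451680)*γ + ...; c2 = 2927927043/2506451680.


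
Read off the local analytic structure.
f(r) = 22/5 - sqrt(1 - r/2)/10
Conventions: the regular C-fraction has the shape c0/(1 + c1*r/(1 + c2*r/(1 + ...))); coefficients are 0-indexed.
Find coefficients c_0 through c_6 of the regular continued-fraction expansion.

Taylor coefficients (expand at 0): a_0 = 43/10, a_1 = 1/40, a_2 = 1/320, a_3 = 1/1280, a_4 = 1/4096, a_5 = 7/81920, a_6 = 21/655360.
c0 = a_0 = 43/10. Peel one level at a time: if S = 1 + c*r/S' with S'(0) = 1, then c is the r-coefficient of S and S' = c*r/(S - 1).
S_1 = c0/f = 1 + (-1/172)*r + (-41/59168)*r^2 + ...; c1 = -1/172.
S_2 = c1*r/(S_1 - 1) = 1 + (-41/344)*r + (-1/64)*r^2 + ...; c2 = -41/344.
S_3 = c2*r/(S_2 - 1) = 1 + (-43/328)*r + (-1677/107584)*r^2 + ...; c3 = -43/328.
S_4 = c3*r/(S_3 - 1) = 1 + (-39/328)*r + (-1/64)*r^2 + ...; c4 = -39/328.
S_5 = c4*r/(S_4 - 1) = 1 + (-41/312)*r + (-1517/97344)*r^2 + ...; c5 = -41/312.
S_6 = c5*r/(S_5 - 1) = 1 + (-37/312)*r + ...; c6 = -37/312.

The regular C-fraction coefficients are [43/10, -1/172, -41/344, -43/328, -39/328, -41/312, -37/312].


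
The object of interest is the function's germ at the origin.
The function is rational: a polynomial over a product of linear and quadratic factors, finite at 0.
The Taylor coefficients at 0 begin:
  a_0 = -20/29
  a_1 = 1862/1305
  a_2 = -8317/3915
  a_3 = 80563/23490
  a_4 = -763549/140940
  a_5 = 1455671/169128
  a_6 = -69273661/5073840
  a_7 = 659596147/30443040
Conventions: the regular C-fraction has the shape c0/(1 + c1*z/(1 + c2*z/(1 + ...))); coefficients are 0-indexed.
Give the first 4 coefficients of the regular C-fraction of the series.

The regular C-fraction coefficients are [-20/29, 931/450, -121493/209475, -300/931].

Taylor coefficients (read off): a_0 = -20/29, a_1 = 1862/1305, a_2 = -8317/3915, a_3 = 80563/23490.
c0 = a_0 = -20/29. Peel one level at a time: if S = 1 + c*z/S' with S'(0) = 1, then c is the z-coefficient of S and S' = c*z/(S - 1).
S_1 = c0/f = 1 + (931/450)*z + (121493/101250)*z^2 + ...; c1 = 931/450.
S_2 = c1*z/(S_1 - 1) = 1 + (-121493/209475)*z + (-485972/2600283)*z^2 + ...; c2 = -121493/209475.
S_3 = c2*z/(S_2 - 1) = 1 + (-300/931)*z + ...; c3 = -300/931.


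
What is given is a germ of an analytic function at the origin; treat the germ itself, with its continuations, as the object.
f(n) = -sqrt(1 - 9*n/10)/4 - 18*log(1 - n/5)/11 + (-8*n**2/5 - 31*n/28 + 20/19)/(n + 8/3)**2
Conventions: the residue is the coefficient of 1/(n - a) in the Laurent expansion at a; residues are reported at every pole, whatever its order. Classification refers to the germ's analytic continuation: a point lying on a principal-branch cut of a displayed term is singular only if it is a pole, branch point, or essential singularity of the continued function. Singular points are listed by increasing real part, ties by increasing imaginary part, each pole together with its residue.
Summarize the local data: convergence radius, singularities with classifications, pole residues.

Radius of convergence at 0: 10/9.
At -8/3: a pole of order 2; residue 3119/420.
At 10/9: an algebraic (square-root) branch point.
At 5: a logarithmic branch point.

Denominator factor (n + 8/3)^2: pole of order 2 at -8/3, modulus 8/3.
Branch term (-1/4)*sqrt(1 - n/(10/9)): its argument vanishes at n = 10/9, a square-root branch point, modulus 10/9.
Branch term (-18/11)*log(1 - n/(5)): its argument vanishes at n = 5, a logarithmic branch point, modulus 5.
The radius of convergence is the smallest modulus among the singular points: 10/9.
The branch terms are analytic at -8/3 and contribute nothing to the residue; only the rational part matters.
At the order-2 pole -8/3 set g(n) = (n - (-8/3))^2*(rational part) = -8*n**2/5 - 31*n/28 + 20/19.
Order-2 pole: residue = g'(a); g'(-8/3) = 3119/420, so the residue is 3119/420.
List the singular points by increasing real part (a conjugate pair: the negative imaginary part first).


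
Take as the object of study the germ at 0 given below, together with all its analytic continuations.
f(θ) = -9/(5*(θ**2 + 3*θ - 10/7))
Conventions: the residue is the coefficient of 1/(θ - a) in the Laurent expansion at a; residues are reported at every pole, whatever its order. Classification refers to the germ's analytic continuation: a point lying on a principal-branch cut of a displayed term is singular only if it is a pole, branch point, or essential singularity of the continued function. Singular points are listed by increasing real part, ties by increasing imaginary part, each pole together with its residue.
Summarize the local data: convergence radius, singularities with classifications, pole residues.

Denominator factor (θ**2 + 3*θ - 10/7): discriminant 103/7, real irrational roots -3/2 + (1/14)*sqrt(721) and -3/2 - (1/14)*sqrt(721); poles of order 1, moduli -3/2 + (1/14)*sqrt(721) and 3/2 + (1/14)*sqrt(721).
The radius of convergence is the smallest modulus among the singular points: -3/2 + (1/14)*sqrt(721).
The factor θ**2 + 3*θ - 10/7 splits as (θ - a)(θ - a') with a = -3/2 - (1/14)*sqrt(721), a' = -3/2 + (1/14)*sqrt(721). At the order-1 pole a set g(θ) = (θ - a)*f(θ) = [-9/5] / (θ - a').
Simple pole: residue = g(a) at a = -3/2 - (1/14)*sqrt(721), which is (9/515)*sqrt(721).
The factor θ**2 + 3*θ - 10/7 splits as (θ - a)(θ - a') with a = -3/2 + (1/14)*sqrt(721), a' = -3/2 - (1/14)*sqrt(721). At the order-1 pole a set g(θ) = (θ - a)*f(θ) = [-9/5] / (θ - a').
Simple pole: residue = g(a) at a = -3/2 + (1/14)*sqrt(721), which is -(9/515)*sqrt(721).
List the singular points by increasing real part (a conjugate pair: the negative imaginary part first).

Radius of convergence at 0: -3/2 + (1/14)*sqrt(721).
At -3/2 - (1/14)*sqrt(721): a pole of order 1; residue (9/515)*sqrt(721).
At -3/2 + (1/14)*sqrt(721): a pole of order 1; residue -(9/515)*sqrt(721).


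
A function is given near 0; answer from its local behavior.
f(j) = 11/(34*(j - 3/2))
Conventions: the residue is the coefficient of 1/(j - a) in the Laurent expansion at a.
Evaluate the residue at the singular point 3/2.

At the order-1 pole 3/2 set g(j) = (j - (3/2))*f(j) = 11/34.
Simple pole: residue = g(a) at a = 3/2, which is 11/34.

The residue is 11/34.


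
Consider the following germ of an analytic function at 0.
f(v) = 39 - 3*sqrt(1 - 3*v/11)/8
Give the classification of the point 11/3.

The point is an algebraic (square-root) branch point.

The term (-3/8)*sqrt(1 - v/(11/3)) has argument 1 - 11/3/(11/3) = 0 at 11/3: a square-root (algebraic, two-sheeted) branch point; the remaining terms are analytic or single-valued there.


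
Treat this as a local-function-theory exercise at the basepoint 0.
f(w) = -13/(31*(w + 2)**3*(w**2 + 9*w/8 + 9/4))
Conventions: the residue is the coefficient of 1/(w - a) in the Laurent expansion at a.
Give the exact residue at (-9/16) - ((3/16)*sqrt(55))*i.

The factor w**2 + 9*w/8 + 9/4 splits as (w - a)(w - a') with a = (-9/16) - ((3/16)*sqrt(55))*i, a' = (-9/16) + ((3/16)*sqrt(55))*i. At the order-1 pole a set g(w) = (w - a)*f(w) = [-13/(31*(w + 2)**3)] / (w - a').
Simple pole: residue = g(a) at a = (-9/16) - ((3/16)*sqrt(55))*i, which is (3549/253952) + ((71461/41902080)*sqrt(55))*i.

The residue is (3549/253952) + ((71461/41902080)*sqrt(55))*i.


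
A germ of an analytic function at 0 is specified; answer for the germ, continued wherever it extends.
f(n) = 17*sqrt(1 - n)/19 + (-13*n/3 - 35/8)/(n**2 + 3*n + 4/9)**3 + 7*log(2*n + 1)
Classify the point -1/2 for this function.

The term (7)*log(1 - n/(-1/2)) has argument 1 - -1/2/(-1/2) = 0 at -1/2: a logarithmic (infinitely-sheeted) branch point; the remaining terms are analytic or single-valued there.

The point is a logarithmic branch point.


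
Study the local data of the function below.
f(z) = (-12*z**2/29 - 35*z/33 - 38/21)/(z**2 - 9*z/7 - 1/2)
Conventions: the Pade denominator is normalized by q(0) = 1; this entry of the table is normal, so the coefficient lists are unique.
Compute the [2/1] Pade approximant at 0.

Taylor coefficients needed (expand at 0): a_0 = 76/21, a_1 = -11618/1617, a_2 = 8712164/328251, a_3 = -189837308/2297757.
Write the denominator as Q(z) = 1 + q1*z. Requiring Q*f - P = O(z^4) with deg P <= 2 kills the coefficients of z^3..z^3 in Q*f:
  z^3: a_3 + q1*a_2 = 0, i.e. -189837308/2297757 + (8712164/328251)*q1 = 0.
Solving this linear system: q1 = 47459327/15246287.
The numerator is Q*f truncated at degree 2: P0 = a_0 = 76/21; P1 = a_1 + q1*a_0 = 97765422/23958451; P2 = a_2 + q1*a_1 = 8703670610/2084385237.

The Pade approximant has numerator coefficients [76/21, 97765422/23958451, 8703670610/2084385237]; denominator coefficients [1, 47459327/15246287].


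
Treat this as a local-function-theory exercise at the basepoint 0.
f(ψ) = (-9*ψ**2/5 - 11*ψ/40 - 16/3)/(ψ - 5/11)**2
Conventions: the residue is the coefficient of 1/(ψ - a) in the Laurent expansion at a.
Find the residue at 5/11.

The residue is -841/440.

At the order-2 pole 5/11 set g(ψ) = (ψ - (5/11))^2*f(ψ) = -9*ψ**2/5 - 11*ψ/40 - 16/3.
Order-2 pole: residue = g'(a); g'(5/11) = -841/440, so the residue is -841/440.


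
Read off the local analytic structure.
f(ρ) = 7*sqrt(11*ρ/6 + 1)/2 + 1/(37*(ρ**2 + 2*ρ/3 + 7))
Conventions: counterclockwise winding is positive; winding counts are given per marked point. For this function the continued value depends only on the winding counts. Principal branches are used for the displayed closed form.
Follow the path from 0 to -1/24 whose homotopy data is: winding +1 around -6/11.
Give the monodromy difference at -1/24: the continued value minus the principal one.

Continued minus principal equals -(7/12)*sqrt(133).

The rational part is single-valued and drops out of the difference; each branch term changes only by its own monodromy.
(7/2)*sqrt(1 - ρ/(-6/11)): winding +1 is odd, the square root flips sign, contributing -2*(7/2)*sqrt(1 - (-1/24)/(-6/11)) = -2*(7/2)*sqrt(133/144) = -(7/12)*sqrt(133).
Summing the contributions at ρ = -1/24 gives -(7/12)*sqrt(133).


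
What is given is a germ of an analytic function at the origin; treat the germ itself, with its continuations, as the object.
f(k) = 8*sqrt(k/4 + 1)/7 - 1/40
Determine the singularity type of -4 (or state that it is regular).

The term (8/7)*sqrt(1 - k/(-4)) has argument 1 - -4/(-4) = 0 at -4: a square-root (algebraic, two-sheeted) branch point; the remaining terms are analytic or single-valued there.

The point is an algebraic (square-root) branch point.


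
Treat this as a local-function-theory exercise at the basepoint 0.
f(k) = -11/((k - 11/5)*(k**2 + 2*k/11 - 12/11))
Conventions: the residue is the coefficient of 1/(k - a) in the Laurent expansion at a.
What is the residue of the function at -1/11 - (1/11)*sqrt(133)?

The residue is 3025/2282 - (5445/21679)*sqrt(133).

The factor k**2 + 2*k/11 - 12/11 splits as (k - a)(k - a') with a = -1/11 - (1/11)*sqrt(133), a' = -1/11 + (1/11)*sqrt(133). At the order-1 pole a set g(k) = (k - a)*f(k) = [-11/(k - 11/5)] / (k - a').
Simple pole: residue = g(a) at a = -1/11 - (1/11)*sqrt(133), which is 3025/2282 - (5445/21679)*sqrt(133).


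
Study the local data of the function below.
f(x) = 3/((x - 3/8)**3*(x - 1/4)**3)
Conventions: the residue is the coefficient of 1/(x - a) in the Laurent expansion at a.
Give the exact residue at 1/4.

The residue is -589824.

At the order-3 pole 1/4 set g(x) = (x - (1/4))^3*f(x) = 3/(x - 3/8)**3.
Order-3 pole: residue = g''(a)/2; g''(1/4) = -1179648, so the residue is -589824.


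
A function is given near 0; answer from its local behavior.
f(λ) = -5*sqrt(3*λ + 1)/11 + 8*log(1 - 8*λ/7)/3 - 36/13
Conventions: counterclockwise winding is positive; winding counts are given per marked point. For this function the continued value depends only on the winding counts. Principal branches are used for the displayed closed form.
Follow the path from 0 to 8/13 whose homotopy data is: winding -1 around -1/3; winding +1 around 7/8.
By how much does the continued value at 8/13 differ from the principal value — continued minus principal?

The rational part is single-valued and drops out of the difference; each branch term changes only by its own monodromy.
(-5/11)*sqrt(1 - λ/(-1/3)): winding -1 is odd, the square root flips sign, contributing -2*(-5/11)*sqrt(1 - (8/13)/(-1/3)) = -2*(-5/11)*sqrt(37/13) = (10/143)*sqrt(481).
(8/3)*log(1 - λ/(7/8)): each positive loop around 7/8 adds 2*pi*i to the log, so winding +1 contributes (8/3)*(1)*2*pi*i = (16/3)*pi*i.
Summing the contributions at λ = 8/13 gives ((10/143)*sqrt(481)) + ((16/3)*pi)*i.

Continued minus principal equals ((10/143)*sqrt(481)) + ((16/3)*pi)*i.


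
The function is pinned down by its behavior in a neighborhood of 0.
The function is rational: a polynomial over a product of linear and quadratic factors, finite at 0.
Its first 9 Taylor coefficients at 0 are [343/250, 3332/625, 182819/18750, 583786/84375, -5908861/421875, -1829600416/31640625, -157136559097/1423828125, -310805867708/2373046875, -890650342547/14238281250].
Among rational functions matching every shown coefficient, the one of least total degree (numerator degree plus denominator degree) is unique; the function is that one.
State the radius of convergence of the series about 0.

No rational of total degree below 7 reproduces all 9 coefficients; solving the [1/6] Pade equations on them gives f(γ) = (1/2 - 6*γ/7)/(γ**2 - 4*γ/3 + 5/7)**3, whose expansion matches every shown term.
Denominator factor (γ**2 - 4*γ/3 + 5/7)^3: discriminant -68/63, complex-conjugate roots (2/3) + ((1/21)*sqrt(119))*i and (2/3) - ((1/21)*sqrt(119))*i; poles of order 3, moduli (1/7)*sqrt(35) and (1/7)*sqrt(35).
The radius of convergence is the smallest modulus among the singular points: (1/7)*sqrt(35).

The radius of convergence is (1/7)*sqrt(35).


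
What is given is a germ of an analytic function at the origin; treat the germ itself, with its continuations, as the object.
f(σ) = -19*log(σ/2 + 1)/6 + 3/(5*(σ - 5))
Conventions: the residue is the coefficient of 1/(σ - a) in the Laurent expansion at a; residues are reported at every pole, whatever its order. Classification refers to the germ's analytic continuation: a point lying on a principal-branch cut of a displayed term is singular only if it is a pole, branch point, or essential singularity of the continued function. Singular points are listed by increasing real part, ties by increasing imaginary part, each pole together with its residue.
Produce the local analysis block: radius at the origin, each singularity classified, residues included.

Denominator factor (σ - 5): pole of order 1 at 5, modulus 5.
Branch term (-19/6)*log(1 - σ/(-2)): its argument vanishes at σ = -2, a logarithmic branch point, modulus 2.
The radius of convergence is the smallest modulus among the singular points: 2.
The branch term is analytic at 5 and contributes nothing to the residue; only the rational part matters.
At the order-1 pole 5 set g(σ) = (σ - (5))*(rational part) = 3/5.
Simple pole: residue = g(a) at a = 5, which is 3/5.
List the singular points by increasing real part (a conjugate pair: the negative imaginary part first).

Radius of convergence at 0: 2.
At -2: a logarithmic branch point.
At 5: a pole of order 1; residue 3/5.


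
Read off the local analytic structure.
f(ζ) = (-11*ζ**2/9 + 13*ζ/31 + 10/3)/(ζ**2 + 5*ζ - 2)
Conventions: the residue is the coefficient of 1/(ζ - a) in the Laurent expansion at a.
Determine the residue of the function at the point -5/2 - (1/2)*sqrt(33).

The factor ζ**2 + 5*ζ - 2 splits as (ζ - a)(ζ - a') with a = -5/2 - (1/2)*sqrt(33), a' = -5/2 + (1/2)*sqrt(33). At the order-1 pole a set g(ζ) = (ζ - a)*f(ζ) = [-11*ζ**2/9 + 13*ζ/31 + 10/3] / (ζ - a').
Simple pole: residue = g(a) at a = -5/2 - (1/2)*sqrt(33), which is 911/279 + (4307/9207)*sqrt(33).

The residue is 911/279 + (4307/9207)*sqrt(33).


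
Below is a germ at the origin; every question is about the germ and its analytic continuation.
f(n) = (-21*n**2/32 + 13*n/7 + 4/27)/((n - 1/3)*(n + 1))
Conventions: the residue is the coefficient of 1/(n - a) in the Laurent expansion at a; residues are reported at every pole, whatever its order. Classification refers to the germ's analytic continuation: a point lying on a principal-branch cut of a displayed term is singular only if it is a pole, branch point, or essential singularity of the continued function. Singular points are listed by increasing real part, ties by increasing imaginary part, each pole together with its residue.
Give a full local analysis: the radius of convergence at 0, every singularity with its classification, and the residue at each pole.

Denominator factor (n + 1): pole of order 1 at -1, modulus 1.
Denominator factor (n - 1/3): pole of order 1 at 1/3, modulus 1/3.
The radius of convergence is the smallest modulus among the singular points: 1/3.
At the order-1 pole -1 set g(n) = (n - (-1))*f(n) = (-21*n**2/32 + 13*n/7 + 4/27)/(n - 1/3).
Simple pole: residue = g(a) at a = -1, which is 14305/8064.
At the order-1 pole 1/3 set g(n) = (n - (1/3))*f(n) = (-21*n**2/32 + 13*n/7 + 4/27)/(n + 1).
Simple pole: residue = g(a) at a = 1/3, which is 4199/8064.
List the singular points by increasing real part (a conjugate pair: the negative imaginary part first).

Radius of convergence at 0: 1/3.
At -1: a pole of order 1; residue 14305/8064.
At 1/3: a pole of order 1; residue 4199/8064.


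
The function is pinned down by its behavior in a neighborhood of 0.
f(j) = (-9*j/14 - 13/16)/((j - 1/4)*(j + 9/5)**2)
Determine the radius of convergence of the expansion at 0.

Denominator factor (j - 1/4): pole of order 1 at 1/4, modulus 1/4.
Denominator factor (j + 9/5)^2: pole of order 2 at -9/5, modulus 9/5.
The radius of convergence is the smallest modulus among the singular points: 1/4.

The radius of convergence is 1/4.


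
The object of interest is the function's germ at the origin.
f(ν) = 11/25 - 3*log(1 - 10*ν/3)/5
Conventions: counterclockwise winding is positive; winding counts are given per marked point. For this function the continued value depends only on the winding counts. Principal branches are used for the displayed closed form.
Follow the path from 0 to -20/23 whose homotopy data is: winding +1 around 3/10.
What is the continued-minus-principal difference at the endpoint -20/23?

The rational part is single-valued and drops out of the difference; each branch term changes only by its own monodromy.
(-3/5)*log(1 - ν/(3/10)): each positive loop around 3/10 adds 2*pi*i to the log, so winding +1 contributes (-3/5)*(1)*2*pi*i = -(6/5)*pi*i.
Summing the contributions at ν = -20/23 gives -(6/5)*pi*i.

Continued minus principal equals -(6/5)*pi*i.


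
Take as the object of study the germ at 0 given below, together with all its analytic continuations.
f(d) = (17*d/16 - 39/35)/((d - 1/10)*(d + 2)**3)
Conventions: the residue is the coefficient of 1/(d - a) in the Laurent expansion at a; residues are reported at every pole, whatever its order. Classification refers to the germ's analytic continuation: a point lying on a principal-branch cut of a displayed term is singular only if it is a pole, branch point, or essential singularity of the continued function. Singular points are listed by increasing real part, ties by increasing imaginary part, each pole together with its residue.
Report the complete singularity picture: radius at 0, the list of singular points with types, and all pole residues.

Radius of convergence at 0: 1/10.
At -2: a pole of order 3; residue 28225/259308.
At 1/10: a pole of order 1; residue -28225/259308.

Denominator factor (d - 1/10): pole of order 1 at 1/10, modulus 1/10.
Denominator factor (d + 2)^3: pole of order 3 at -2, modulus 2.
The radius of convergence is the smallest modulus among the singular points: 1/10.
At the order-3 pole -2 set g(d) = (d - (-2))^3*f(d) = (17*d/16 - 39/35)/(d - 1/10).
Order-3 pole: residue = g''(a)/2; g''(-2) = 28225/129654, so the residue is 28225/259308.
At the order-1 pole 1/10 set g(d) = (d - (1/10))*f(d) = (17*d/16 - 39/35)/(d + 2)**3.
Simple pole: residue = g(a) at a = 1/10, which is -28225/259308.
List the singular points by increasing real part (a conjugate pair: the negative imaginary part first).


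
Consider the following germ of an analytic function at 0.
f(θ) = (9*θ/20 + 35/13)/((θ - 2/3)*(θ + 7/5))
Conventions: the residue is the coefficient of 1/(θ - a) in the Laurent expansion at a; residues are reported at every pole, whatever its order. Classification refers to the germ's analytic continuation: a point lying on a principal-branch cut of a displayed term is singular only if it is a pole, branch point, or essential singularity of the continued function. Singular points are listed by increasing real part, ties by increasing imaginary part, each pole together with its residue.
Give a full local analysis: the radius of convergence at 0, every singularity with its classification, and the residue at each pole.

Radius of convergence at 0: 2/3.
At -7/5: a pole of order 1; residue -8043/8060.
At 2/3: a pole of order 1; residue 1167/806.

Denominator factor (θ + 7/5): pole of order 1 at -7/5, modulus 7/5.
Denominator factor (θ - 2/3): pole of order 1 at 2/3, modulus 2/3.
The radius of convergence is the smallest modulus among the singular points: 2/3.
At the order-1 pole -7/5 set g(θ) = (θ - (-7/5))*f(θ) = (9*θ/20 + 35/13)/(θ - 2/3).
Simple pole: residue = g(a) at a = -7/5, which is -8043/8060.
At the order-1 pole 2/3 set g(θ) = (θ - (2/3))*f(θ) = (9*θ/20 + 35/13)/(θ + 7/5).
Simple pole: residue = g(a) at a = 2/3, which is 1167/806.
List the singular points by increasing real part (a conjugate pair: the negative imaginary part first).


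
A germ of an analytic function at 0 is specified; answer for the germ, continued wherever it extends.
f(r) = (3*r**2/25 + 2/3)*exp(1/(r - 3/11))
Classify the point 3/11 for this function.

The exponent 1/(r - (3/11)) has a pole at 3/11, so exp(1/(r - (3/11))) takes every nonzero value near it: an essential singularity (not a pole of any order).

The point is an essential singularity.


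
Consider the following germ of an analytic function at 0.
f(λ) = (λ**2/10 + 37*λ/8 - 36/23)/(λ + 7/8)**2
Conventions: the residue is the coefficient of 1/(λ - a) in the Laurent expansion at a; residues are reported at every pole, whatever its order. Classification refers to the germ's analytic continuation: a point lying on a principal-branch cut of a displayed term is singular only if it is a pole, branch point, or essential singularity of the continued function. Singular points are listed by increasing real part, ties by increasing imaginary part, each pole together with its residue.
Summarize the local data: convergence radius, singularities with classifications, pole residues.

Denominator factor (λ + 7/8)^2: pole of order 2 at -7/8, modulus 7/8.
The radius of convergence is the smallest modulus among the singular points: 7/8.
At the order-2 pole -7/8 set g(λ) = (λ - (-7/8))^2*f(λ) = λ**2/10 + 37*λ/8 - 36/23.
Order-2 pole: residue = g'(a); g'(-7/8) = 89/20, so the residue is 89/20.

Radius of convergence at 0: 7/8.
At -7/8: a pole of order 2; residue 89/20.


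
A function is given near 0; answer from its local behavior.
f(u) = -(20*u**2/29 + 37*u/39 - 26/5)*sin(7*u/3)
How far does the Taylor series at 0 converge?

The factor -sin(7*u/3) is entire and contributes no finite singular point.
The polynomial part has no poles.
No finite singular points: the Taylor series at 0 converges everywhere.

The radius of convergence is infinite.


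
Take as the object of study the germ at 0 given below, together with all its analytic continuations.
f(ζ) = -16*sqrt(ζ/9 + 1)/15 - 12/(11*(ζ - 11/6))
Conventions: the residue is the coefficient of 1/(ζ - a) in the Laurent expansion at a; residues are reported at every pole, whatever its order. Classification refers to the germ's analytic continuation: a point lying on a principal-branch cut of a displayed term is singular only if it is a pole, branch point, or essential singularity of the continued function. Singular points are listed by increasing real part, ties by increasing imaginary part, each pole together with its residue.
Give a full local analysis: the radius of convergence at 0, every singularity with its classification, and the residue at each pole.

Denominator factor (ζ - 11/6): pole of order 1 at 11/6, modulus 11/6.
Branch term (-16/15)*sqrt(1 - ζ/(-9)): its argument vanishes at ζ = -9, a square-root branch point, modulus 9.
The radius of convergence is the smallest modulus among the singular points: 11/6.
The branch term is analytic at 11/6 and contributes nothing to the residue; only the rational part matters.
At the order-1 pole 11/6 set g(ζ) = (ζ - (11/6))*(rational part) = -12/11.
Simple pole: residue = g(a) at a = 11/6, which is -12/11.
List the singular points by increasing real part (a conjugate pair: the negative imaginary part first).

Radius of convergence at 0: 11/6.
At -9: an algebraic (square-root) branch point.
At 11/6: a pole of order 1; residue -12/11.


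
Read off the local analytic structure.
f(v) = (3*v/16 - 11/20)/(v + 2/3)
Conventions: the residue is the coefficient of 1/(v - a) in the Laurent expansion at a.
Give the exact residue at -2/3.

At the order-1 pole -2/3 set g(v) = (v - (-2/3))*f(v) = 3*v/16 - 11/20.
Simple pole: residue = g(a) at a = -2/3, which is -27/40.

The residue is -27/40.


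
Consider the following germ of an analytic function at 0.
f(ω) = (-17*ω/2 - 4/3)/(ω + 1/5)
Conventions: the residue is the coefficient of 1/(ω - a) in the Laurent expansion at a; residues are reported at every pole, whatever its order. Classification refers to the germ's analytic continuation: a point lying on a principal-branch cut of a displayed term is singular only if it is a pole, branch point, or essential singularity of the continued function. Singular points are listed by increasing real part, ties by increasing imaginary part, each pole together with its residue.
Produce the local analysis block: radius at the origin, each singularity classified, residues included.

Denominator factor (ω + 1/5): pole of order 1 at -1/5, modulus 1/5.
The radius of convergence is the smallest modulus among the singular points: 1/5.
At the order-1 pole -1/5 set g(ω) = (ω - (-1/5))*f(ω) = -17*ω/2 - 4/3.
Simple pole: residue = g(a) at a = -1/5, which is 11/30.

Radius of convergence at 0: 1/5.
At -1/5: a pole of order 1; residue 11/30.


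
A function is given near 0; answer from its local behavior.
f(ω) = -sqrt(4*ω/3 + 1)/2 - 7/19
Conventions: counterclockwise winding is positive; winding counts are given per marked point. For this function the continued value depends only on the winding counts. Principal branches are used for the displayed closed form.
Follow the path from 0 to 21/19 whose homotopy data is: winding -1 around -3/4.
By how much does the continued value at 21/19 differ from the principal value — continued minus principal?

The rational part is single-valued and drops out of the difference; each branch term changes only by its own monodromy.
(-1/2)*sqrt(1 - ω/(-3/4)): winding -1 is odd, the square root flips sign, contributing -2*(-1/2)*sqrt(1 - (21/19)/(-3/4)) = -2*(-1/2)*sqrt(47/19) = (1/19)*sqrt(893).
Summing the contributions at ω = 21/19 gives (1/19)*sqrt(893).

Continued minus principal equals (1/19)*sqrt(893).


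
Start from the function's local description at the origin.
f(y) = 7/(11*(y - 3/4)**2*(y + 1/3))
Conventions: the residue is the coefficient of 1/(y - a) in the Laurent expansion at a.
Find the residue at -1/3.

The residue is 1008/1859.

At the order-1 pole -1/3 set g(y) = (y - (-1/3))*f(y) = 7/(11*(y - 3/4)**2).
Simple pole: residue = g(a) at a = -1/3, which is 1008/1859.


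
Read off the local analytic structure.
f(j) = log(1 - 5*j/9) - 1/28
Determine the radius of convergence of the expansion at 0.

The radius of convergence is 9/5.

Branch term (1)*log(1 - j/(9/5)): its argument vanishes at j = 9/5, a logarithmic branch point, modulus 9/5.
The radius of convergence is the smallest modulus among the singular points: 9/5.


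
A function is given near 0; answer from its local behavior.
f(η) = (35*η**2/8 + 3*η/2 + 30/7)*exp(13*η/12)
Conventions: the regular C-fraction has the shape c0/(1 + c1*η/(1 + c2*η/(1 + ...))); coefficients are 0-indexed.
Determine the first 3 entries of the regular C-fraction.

Taylor coefficients (expand at 0): a_0 = 30/7, a_1 = 43/7, a_2 = 2861/336.
c0 = a_0 = 30/7. Peel one level at a time: if S = 1 + c*η/S' with S'(0) = 1, then c is the η-coefficient of S and S' = c*η/(S - 1).
S_1 = c0/f = 1 + (-43/30)*η + (487/7200)*η^2 + ...; c1 = -43/30.
S_2 = c1*η/(S_1 - 1) = 1 + (487/10320)*η + ...; c2 = 487/10320.

The regular C-fraction coefficients are [30/7, -43/30, 487/10320].


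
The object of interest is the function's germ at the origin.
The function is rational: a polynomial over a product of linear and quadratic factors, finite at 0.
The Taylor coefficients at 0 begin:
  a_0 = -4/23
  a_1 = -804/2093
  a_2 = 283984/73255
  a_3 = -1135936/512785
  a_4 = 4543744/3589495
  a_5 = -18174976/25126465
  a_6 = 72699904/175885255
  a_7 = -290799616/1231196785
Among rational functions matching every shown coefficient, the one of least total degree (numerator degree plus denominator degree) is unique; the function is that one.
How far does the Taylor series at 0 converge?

No rational of total degree below 3 reproduces all 8 coefficients; solving the [2/1] Pade equations on them gives f(ν) = (32*ν**2/5 - 11*ν/13 - 7/23)/(ν + 7/4), whose expansion matches every shown term.
Denominator factor (ν + 7/4): pole of order 1 at -7/4, modulus 7/4.
The radius of convergence is the smallest modulus among the singular points: 7/4.

The radius of convergence is 7/4.


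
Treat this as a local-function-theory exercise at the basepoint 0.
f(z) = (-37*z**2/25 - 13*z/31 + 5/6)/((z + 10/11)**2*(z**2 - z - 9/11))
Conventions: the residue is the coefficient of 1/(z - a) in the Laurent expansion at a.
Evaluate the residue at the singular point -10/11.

At the order-2 pole -10/11 set g(z) = (z - (-10/11))^2*f(z) = (-37*z**2/25 - 13*z/31 + 5/6)/(z**2 - z - 9/11).
Order-2 pole: residue = g'(a); g'(-10/11) = 28044533/11458530, so the residue is 28044533/11458530.

The residue is 28044533/11458530.


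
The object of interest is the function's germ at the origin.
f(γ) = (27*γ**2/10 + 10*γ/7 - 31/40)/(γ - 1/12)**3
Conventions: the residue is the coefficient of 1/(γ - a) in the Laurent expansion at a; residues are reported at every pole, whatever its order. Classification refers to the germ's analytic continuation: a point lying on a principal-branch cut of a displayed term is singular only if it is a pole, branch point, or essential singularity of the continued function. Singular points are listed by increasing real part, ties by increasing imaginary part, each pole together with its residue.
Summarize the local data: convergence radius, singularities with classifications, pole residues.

Radius of convergence at 0: 1/12.
At 1/12: a pole of order 3; residue 27/10.

Denominator factor (γ - 1/12)^3: pole of order 3 at 1/12, modulus 1/12.
The radius of convergence is the smallest modulus among the singular points: 1/12.
At the order-3 pole 1/12 set g(γ) = (γ - (1/12))^3*f(γ) = 27*γ**2/10 + 10*γ/7 - 31/40.
Order-3 pole: residue = g''(a)/2; g''(1/12) = 27/5, so the residue is 27/10.


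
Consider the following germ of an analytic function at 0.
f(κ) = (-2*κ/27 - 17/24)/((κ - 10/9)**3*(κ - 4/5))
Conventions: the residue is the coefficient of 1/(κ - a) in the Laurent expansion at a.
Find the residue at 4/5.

The residue is 559575/21952.

At the order-1 pole 4/5 set g(κ) = (κ - (4/5))*f(κ) = (-2*κ/27 - 17/24)/(κ - 10/9)**3.
Simple pole: residue = g(a) at a = 4/5, which is 559575/21952.


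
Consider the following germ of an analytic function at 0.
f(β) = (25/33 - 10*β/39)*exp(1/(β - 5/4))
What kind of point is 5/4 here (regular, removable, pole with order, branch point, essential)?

The point is an essential singularity.

The exponent 1/(β - (5/4)) has a pole at 5/4, so exp(1/(β - (5/4))) takes every nonzero value near it: an essential singularity (not a pole of any order).


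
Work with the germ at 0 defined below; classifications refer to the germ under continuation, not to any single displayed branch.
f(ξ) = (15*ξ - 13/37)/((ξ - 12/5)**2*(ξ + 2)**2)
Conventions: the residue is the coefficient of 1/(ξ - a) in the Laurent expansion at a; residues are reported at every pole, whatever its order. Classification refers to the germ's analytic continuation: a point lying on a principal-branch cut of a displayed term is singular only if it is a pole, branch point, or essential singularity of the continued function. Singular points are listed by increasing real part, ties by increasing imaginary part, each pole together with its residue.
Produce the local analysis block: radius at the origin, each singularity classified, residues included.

Radius of convergence at 0: 2.
At -2: a pole of order 2; residue 6125/98494.
At 12/5: a pole of order 2; residue -6125/98494.

Denominator factor (ξ - 12/5)^2: pole of order 2 at 12/5, modulus 12/5.
Denominator factor (ξ + 2)^2: pole of order 2 at -2, modulus 2.
The radius of convergence is the smallest modulus among the singular points: 2.
At the order-2 pole -2 set g(ξ) = (ξ - (-2))^2*f(ξ) = (15*ξ - 13/37)/(ξ - 12/5)**2.
Order-2 pole: residue = g'(a); g'(-2) = 6125/98494, so the residue is 6125/98494.
At the order-2 pole 12/5 set g(ξ) = (ξ - (12/5))^2*f(ξ) = (15*ξ - 13/37)/(ξ + 2)**2.
Order-2 pole: residue = g'(a); g'(12/5) = -6125/98494, so the residue is -6125/98494.
List the singular points by increasing real part (a conjugate pair: the negative imaginary part first).
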